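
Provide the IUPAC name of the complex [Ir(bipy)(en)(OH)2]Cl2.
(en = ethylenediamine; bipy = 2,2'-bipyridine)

The 2 chloride counter-ions carry a total charge of -2, so each complex ion is 2+.
Ligand charges: 1×ethylenediamine (neutral), 2×hydroxo (-1 each), 1×2,2'-bipyridine (neutral); total -2. So Ir + (-2) = 2+, giving Ir = +4.
Ligands are named alphabetically: bipyridine before ethylenediamine before hydroxo.

(2,2'-bipyridine)(ethylenediamine)dihydroxoiridium(IV) chloride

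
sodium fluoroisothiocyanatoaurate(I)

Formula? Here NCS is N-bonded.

Na[AuF(NCS)]

Ligands: 1 isothiocyanato (NCS, -1), 1 fluoro (F, -1). Ligand charge sum = -2.
Charge balance with sodium (+1) requires 1 complex ion per 1 sodium.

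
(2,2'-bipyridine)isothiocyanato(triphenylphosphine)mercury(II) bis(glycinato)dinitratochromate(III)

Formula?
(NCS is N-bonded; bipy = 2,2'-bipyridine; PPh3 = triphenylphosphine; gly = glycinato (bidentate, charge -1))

Cation [Hg…]: ligand charges -1, Hg(II) ⇒ ion charge 1+.
Anion [Cr…]: ligand charges -4, Cr(III) ⇒ ion charge 1−.
One 1+ cation balances one 1− anion.

[Hg(bipy)(NCS)(PPh3)][Cr(gly)2(NO3)2]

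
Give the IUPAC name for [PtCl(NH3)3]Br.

triamminechloroplatinum(II) bromide

The 1 bromide counter-ion carries a total charge of -1, so each complex ion is 1+.
Ligand charges: 1×chloro (-1 each), 3×ammine (neutral); total -1. So Pt + (-1) = 1+, giving Pt = +2.
Ligands are named alphabetically: ammine before chloro.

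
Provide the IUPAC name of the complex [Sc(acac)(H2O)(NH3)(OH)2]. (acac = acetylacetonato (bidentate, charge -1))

There is no counter-ion, so the complex is neutral overall.
Ligand charges: 1×ammine (neutral), 2×hydroxo (-1 each), 1×aqua (neutral), 1×acetylacetonato (-1 each); total -3. So Sc + (-3) = 0, giving Sc = +3.
Ligands are named alphabetically: acetylacetonato before ammine before aqua before hydroxo.

(acetylacetonato)ammineaquadihydroxoscandium(III)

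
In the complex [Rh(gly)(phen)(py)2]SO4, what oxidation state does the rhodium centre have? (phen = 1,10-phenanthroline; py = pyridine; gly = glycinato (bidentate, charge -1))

+3

1 sulfate outside the brackets (-2 each) → the complex ion is 2+.
Ligand charges: 1×phen neutral; 2×py neutral; 1×gly = -1; sum -1.
Rh + (-1) = 2+ ⇒ Rh is +3.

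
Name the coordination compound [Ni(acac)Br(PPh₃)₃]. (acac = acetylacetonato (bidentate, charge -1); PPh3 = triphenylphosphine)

There is no counter-ion, so the complex is neutral overall.
Ligand charges: 1×acetylacetonato (-1 each), 1×bromo (-1 each), 3×triphenylphosphine (neutral); total -2. So Ni + (-2) = 0, giving Ni = +2.
Ligands are named alphabetically: acetylacetonato before bromo before triphenylphosphine.

(acetylacetonato)bromotris(triphenylphosphine)nickel(II)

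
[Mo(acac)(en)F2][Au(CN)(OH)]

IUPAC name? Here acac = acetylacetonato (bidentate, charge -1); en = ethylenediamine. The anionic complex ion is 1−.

Both ions are complex: the cation is named first with the plain metal name, the anion second with the -ate form; each ion's ligands are alphabetised independently.
The complex anion is given as 1−; its ligand charges sum to -2, so Au = +1.
A 1:1 salt means the cation carries the equal and opposite charge, 1+.
Cation: ligand charges sum to -3; for the ion to be 1+, Mo = +4.

(acetylacetonato)(ethylenediamine)difluoromolybdenum(IV) cyanohydroxoaurate(I)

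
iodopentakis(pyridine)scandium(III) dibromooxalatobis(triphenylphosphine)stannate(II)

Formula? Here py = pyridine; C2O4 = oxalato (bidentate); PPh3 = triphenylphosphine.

[ScI(py)5][SnBr2(C2O4)(PPh3)2]

Cation [Sc…]: ligand charges -1, Sc(III) ⇒ ion charge 2+.
Anion [Sn…]: ligand charges -4, Sn(II) ⇒ ion charge 2−.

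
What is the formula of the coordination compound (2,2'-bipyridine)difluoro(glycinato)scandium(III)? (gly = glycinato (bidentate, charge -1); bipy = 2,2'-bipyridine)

Ligands: 2 fluoro (F, -1), 1 glycinato (gly, -1), 1 2,2'-bipyridine (bipy, neutral). Ligand charge sum = -3.
With Sc in oxidation state +3, the complex ion is [Sc...].

[Sc(bipy)F2(gly)]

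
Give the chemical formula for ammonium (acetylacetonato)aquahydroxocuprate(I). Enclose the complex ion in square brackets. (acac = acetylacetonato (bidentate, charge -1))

Ligands: 1 hydroxo (OH, -1), 1 acetylacetonato (acac, -1), 1 aqua (H2O, neutral). Ligand charge sum = -2.
With Cu in oxidation state +1, the complex ion is [Cu...]^1−.
Charge balance with ammonium (+1) requires 1 complex ion per 1 ammonium.

NH4[Cu(acac)(H2O)(OH)]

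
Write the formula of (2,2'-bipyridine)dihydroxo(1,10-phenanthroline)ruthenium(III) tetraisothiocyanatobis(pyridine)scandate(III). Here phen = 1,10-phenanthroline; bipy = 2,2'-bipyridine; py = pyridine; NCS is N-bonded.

[Ru(bipy)(OH)2(phen)][Sc(NCS)4(py)2]

Cation [Ru…]: ligand charges -2, Ru(III) ⇒ ion charge 1+.
Anion [Sc…]: ligand charges -4, Sc(III) ⇒ ion charge 1−.
One 1+ cation balances one 1− anion.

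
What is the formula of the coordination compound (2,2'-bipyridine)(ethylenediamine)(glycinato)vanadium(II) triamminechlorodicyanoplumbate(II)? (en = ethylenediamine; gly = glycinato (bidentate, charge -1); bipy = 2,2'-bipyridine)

Cation [V…]: ligand charges -1, V(II) ⇒ ion charge 1+.
Anion [Pb…]: ligand charges -3, Pb(II) ⇒ ion charge 1−.
One 1+ cation balances one 1− anion.

[V(bipy)(en)(gly)][PbCl(CN)2(NH3)3]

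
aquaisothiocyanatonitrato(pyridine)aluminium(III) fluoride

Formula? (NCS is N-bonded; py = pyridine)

Ligands: 1 aqua (H2O, neutral), 1 isothiocyanato (NCS, -1), 1 pyridine (py, neutral), 1 nitrato (NO3, -1). Ligand charge sum = -2.
With Al in oxidation state +3, the complex ion is [Al...]^1+.
Charge balance with fluoride (-1) requires 1 complex ion per 1 fluoride.

[Al(H2O)(NCS)(NO3)(py)]F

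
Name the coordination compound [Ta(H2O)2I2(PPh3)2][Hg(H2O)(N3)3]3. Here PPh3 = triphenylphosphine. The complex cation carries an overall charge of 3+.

Both ions are complex: the cation is named first with the plain metal name, the anion second with the -ate form; each ion's ligands are alphabetised independently.
The complex cation is given as 3+; its ligand charges sum to -2, so Ta = +5.
With 3 anions per cation, each anion must be 3/3 = 1−.
Anion: ligand charges sum to -3; for the ion to be 1−, Hg = +2.

diaquadiiodobis(triphenylphosphine)tantalum(V) aquatriazidomercurate(II)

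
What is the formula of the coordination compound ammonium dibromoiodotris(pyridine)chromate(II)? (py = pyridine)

Ligands: 1 iodo (I, -1), 2 bromo (Br, -1), 3 pyridine (py, neutral). Ligand charge sum = -3.
Charge balance with ammonium (+1) requires 1 complex ion per 1 ammonium.

NH4[CrBr2I(py)3]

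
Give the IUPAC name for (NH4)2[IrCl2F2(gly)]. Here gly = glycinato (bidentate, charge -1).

The 2 ammonium counter-ions carry a total charge of +2, so each complex ion is 2−.
Ligand charges: 2×fluoro (-1 each), 2×chloro (-1 each), 1×glycinato (-1 each); total -5. So Ir + (-5) = 2−, giving Ir = +3.
Ligands are named alphabetically: chloro before fluoro before glycinato.
The complex ion is anionic, so iridium takes the -ate form iridate(III).

ammonium dichlorodifluoro(glycinato)iridate(III)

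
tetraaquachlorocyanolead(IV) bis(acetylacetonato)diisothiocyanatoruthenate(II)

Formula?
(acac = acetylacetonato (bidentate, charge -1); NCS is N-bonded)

Cation [Pb…]: ligand charges -2, Pb(IV) ⇒ ion charge 2+.
Anion [Ru…]: ligand charges -4, Ru(II) ⇒ ion charge 2−.
One 2+ cation balances one 2− anion.

[PbCl(CN)(H2O)4][Ru(acac)2(NCS)2]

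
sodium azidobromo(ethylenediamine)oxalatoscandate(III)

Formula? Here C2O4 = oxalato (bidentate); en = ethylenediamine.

Na[ScBr(C2O4)(en)(N3)]

Ligands: 1 azido (N3, -1), 1 oxalato (C2O4, -2), 1 bromo (Br, -1), 1 ethylenediamine (en, neutral). Ligand charge sum = -4.
Charge balance with sodium (+1) requires 1 complex ion per 1 sodium.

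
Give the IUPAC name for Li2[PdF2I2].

lithium difluorodiiodopalladate(II)

The 2 lithium counter-ions carry a total charge of +2, so each complex ion is 2−.
Ligand charges: 2×iodo (-1 each), 2×fluoro (-1 each); total -4. So Pd + (-4) = 2−, giving Pd = +2.
Ligands are named alphabetically: fluoro before iodo.
The complex ion is anionic, so palladium takes the -ate form palladate(II).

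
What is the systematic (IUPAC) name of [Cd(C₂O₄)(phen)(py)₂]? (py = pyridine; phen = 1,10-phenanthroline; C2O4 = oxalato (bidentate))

There is no counter-ion, so the complex is neutral overall.
Ligand charges: 2×pyridine (neutral), 1×1,10-phenanthroline (neutral), 1×oxalato (-2 each); total -2. So Cd + (-2) = 0, giving Cd = +2.
Ligands are named alphabetically: oxalato before phenanthroline before pyridine.

oxalato(1,10-phenanthroline)bis(pyridine)cadmium(II)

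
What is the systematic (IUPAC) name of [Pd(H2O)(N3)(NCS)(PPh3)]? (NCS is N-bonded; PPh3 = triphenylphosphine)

aquaazidoisothiocyanato(triphenylphosphine)palladium(II)

There is no counter-ion, so the complex is neutral overall.
Ligand charges: 1×azido (-1 each), 1×aqua (neutral), 1×isothiocyanato (-1 each), 1×triphenylphosphine (neutral); total -2. So Pd + (-2) = 0, giving Pd = +2.
Ligands are named alphabetically: aqua before azido before isothiocyanato before triphenylphosphine.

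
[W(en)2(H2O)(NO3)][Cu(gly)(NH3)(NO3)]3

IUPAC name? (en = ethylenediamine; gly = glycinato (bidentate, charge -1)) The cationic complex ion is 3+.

The complex cation is given as 3+; its ligand charges sum to -1, so W = +4.
With 3 anions per cation, each anion must be 3/3 = 1−.
Anion: ligand charges sum to -2; for the ion to be 1−, Cu = +1.

aquabis(ethylenediamine)nitratotungsten(IV) ammine(glycinato)nitratocuprate(I)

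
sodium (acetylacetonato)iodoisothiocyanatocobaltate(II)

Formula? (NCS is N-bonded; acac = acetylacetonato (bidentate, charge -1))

Na[Co(acac)I(NCS)]

Ligands: 1 iodo (I, -1), 1 isothiocyanato (NCS, -1), 1 acetylacetonato (acac, -1). Ligand charge sum = -3.
With Co in oxidation state +2, the complex ion is [Co...]^1−.
Charge balance with sodium (+1) requires 1 complex ion per 1 sodium.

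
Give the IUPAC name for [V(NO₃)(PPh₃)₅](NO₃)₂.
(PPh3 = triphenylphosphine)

nitratopentakis(triphenylphosphine)vanadium(III) nitrate

The 2 nitrate counter-ions carry a total charge of -2, so each complex ion is 2+.
Ligand charges: 5×triphenylphosphine (neutral), 1×nitrato (-1 each); total -1. So V + (-1) = 2+, giving V = +3.
Ligands are named alphabetically: nitrato before triphenylphosphine.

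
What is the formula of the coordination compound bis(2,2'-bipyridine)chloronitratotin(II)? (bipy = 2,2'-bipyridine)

[Sn(bipy)2Cl(NO3)]

Ligands: 1 nitrato (NO3, -1), 2 2,2'-bipyridine (bipy, neutral), 1 chloro (Cl, -1). Ligand charge sum = -2.
With Sn in oxidation state +2, the complex ion is [Sn...].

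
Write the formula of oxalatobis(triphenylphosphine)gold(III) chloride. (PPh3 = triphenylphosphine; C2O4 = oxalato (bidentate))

[Au(C2O4)(PPh3)2]Cl

Ligands: 2 triphenylphosphine (PPh3, neutral), 1 oxalato (C2O4, -2). Ligand charge sum = -2.
With Au in oxidation state +3, the complex ion is [Au...]^1+.
Charge balance with chloride (-1) requires 1 complex ion per 1 chloride.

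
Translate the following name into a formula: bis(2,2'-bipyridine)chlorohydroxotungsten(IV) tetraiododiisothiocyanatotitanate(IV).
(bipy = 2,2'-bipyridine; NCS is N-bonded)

Cation [W…]: ligand charges -2, W(IV) ⇒ ion charge 2+.
Anion [Ti…]: ligand charges -6, Ti(IV) ⇒ ion charge 2−.
One 2+ cation balances one 2− anion.

[W(bipy)2Cl(OH)][TiI4(NCS)2]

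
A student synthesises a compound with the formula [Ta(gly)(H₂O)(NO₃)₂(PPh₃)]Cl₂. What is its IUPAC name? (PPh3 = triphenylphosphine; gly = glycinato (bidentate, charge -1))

The 2 chloride counter-ions carry a total charge of -2, so each complex ion is 2+.
Ligand charges: 1×triphenylphosphine (neutral), 1×aqua (neutral), 1×glycinato (-1 each), 2×nitrato (-1 each); total -3. So Ta + (-3) = 2+, giving Ta = +5.
Ligands are named alphabetically: aqua before glycinato before nitrato before triphenylphosphine.

aqua(glycinato)dinitrato(triphenylphosphine)tantalum(V) chloride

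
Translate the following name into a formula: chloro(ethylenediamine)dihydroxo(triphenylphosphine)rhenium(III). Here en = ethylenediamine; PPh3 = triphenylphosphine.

Ligands: 1 ethylenediamine (en, neutral), 2 hydroxo (OH, -1), 1 triphenylphosphine (PPh3, neutral), 1 chloro (Cl, -1). Ligand charge sum = -3.
With Re in oxidation state +3, the complex ion is [Re...].

[ReCl(en)(OH)2(PPh3)]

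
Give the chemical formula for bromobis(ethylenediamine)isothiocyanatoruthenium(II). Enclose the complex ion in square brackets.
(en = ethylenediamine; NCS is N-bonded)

Ligands: 2 ethylenediamine (en, neutral), 1 bromo (Br, -1), 1 isothiocyanato (NCS, -1). Ligand charge sum = -2.
With Ru in oxidation state +2, the complex ion is [Ru...].

[RuBr(en)2(NCS)]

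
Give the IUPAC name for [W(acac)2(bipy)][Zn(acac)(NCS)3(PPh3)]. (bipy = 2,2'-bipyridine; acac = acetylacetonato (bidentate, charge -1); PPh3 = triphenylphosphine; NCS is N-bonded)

Both ions are complex: the cation is named first with the plain metal name, the anion second with the -ate form; each ion's ligands are alphabetised independently.
Zinc is always +2 in its complexes; the anion's ligand charges sum to -4, so the complex anion is 2−.
A 1:1 salt means the cation carries the equal and opposite charge, 2+.
Cation: ligand charges sum to -2; for the ion to be 2+, W = +4.

bis(acetylacetonato)(2,2'-bipyridine)tungsten(IV) (acetylacetonato)triisothiocyanato(triphenylphosphine)zincate(II)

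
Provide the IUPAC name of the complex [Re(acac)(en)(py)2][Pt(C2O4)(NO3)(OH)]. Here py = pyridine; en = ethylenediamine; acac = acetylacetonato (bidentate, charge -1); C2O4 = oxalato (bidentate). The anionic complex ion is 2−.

(acetylacetonato)(ethylenediamine)bis(pyridine)rhenium(III) hydroxonitratooxalatoplatinate(II)

The complex anion is given as 2−; its ligand charges sum to -4, so Pt = +2.
A 1:1 salt means the cation carries the equal and opposite charge, 2+.
Cation: ligand charges sum to -1; for the ion to be 2+, Re = +3.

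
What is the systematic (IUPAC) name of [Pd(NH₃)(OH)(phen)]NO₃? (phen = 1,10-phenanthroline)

amminehydroxo(1,10-phenanthroline)palladium(II) nitrate

The 1 nitrate counter-ion carries a total charge of -1, so each complex ion is 1+.
Ligand charges: 1×ammine (neutral), 1×hydroxo (-1 each), 1×1,10-phenanthroline (neutral); total -1. So Pd + (-1) = 1+, giving Pd = +2.
Ligands are named alphabetically: ammine before hydroxo before phenanthroline.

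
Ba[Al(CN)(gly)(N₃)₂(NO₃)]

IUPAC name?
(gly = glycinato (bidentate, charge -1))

The 1 barium counter-ion carries a total charge of +2, so each complex ion is 2−.
Ligand charges: 1×nitrato (-1 each), 2×azido (-1 each), 1×cyano (-1 each), 1×glycinato (-1 each); total -5. So Al + (-5) = 2−, giving Al = +3.
The complex ion is anionic, so aluminium takes the -ate form aluminate(III).

barium diazidocyano(glycinato)nitratoaluminate(III)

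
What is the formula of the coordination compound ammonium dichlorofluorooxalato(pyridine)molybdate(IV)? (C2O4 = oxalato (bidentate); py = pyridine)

Ligands: 1 fluoro (F, -1), 1 oxalato (C2O4, -2), 2 chloro (Cl, -1), 1 pyridine (py, neutral). Ligand charge sum = -5.
Charge balance with ammonium (+1) requires 1 complex ion per 1 ammonium.

NH4[Mo(C2O4)Cl2F(py)]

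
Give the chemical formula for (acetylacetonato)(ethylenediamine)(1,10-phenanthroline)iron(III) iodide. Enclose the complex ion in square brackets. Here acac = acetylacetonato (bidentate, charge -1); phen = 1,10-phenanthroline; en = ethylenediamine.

[Fe(acac)(en)(phen)]I2

Ligands: 1 acetylacetonato (acac, -1), 1 1,10-phenanthroline (phen, neutral), 1 ethylenediamine (en, neutral). Ligand charge sum = -1.
With Fe in oxidation state +3, the complex ion is [Fe...]^2+.
Charge balance with iodide (-1) requires 1 complex ion per 2 iodide.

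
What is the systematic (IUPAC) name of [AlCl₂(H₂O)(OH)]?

aquadichlorohydroxoaluminium(III)

There is no counter-ion, so the complex is neutral overall.
Ligand charges: 1×hydroxo (-1 each), 2×chloro (-1 each), 1×aqua (neutral); total -3. So Al + (-3) = 0, giving Al = +3.
Ligands are named alphabetically: aqua before chloro before hydroxo.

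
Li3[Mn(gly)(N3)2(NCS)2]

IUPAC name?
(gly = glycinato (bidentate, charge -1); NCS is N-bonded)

The 3 lithium counter-ions carry a total charge of +3, so each complex ion is 3−.
Ligand charges: 2×azido (-1 each), 1×glycinato (-1 each), 2×isothiocyanato (-1 each); total -5. So Mn + (-5) = 3−, giving Mn = +2.
The complex ion is anionic, so manganese takes the -ate form manganate(II).

lithium diazido(glycinato)diisothiocyanatomanganate(II)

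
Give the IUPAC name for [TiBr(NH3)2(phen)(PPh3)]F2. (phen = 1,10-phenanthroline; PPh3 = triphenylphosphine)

The 2 fluoride counter-ions carry a total charge of -2, so each complex ion is 2+.
Ligand charges: 2×ammine (neutral), 1×bromo (-1 each), 1×1,10-phenanthroline (neutral), 1×triphenylphosphine (neutral); total -1. So Ti + (-1) = 2+, giving Ti = +3.
Ligands are named alphabetically: ammine before bromo before phenanthroline before triphenylphosphine.

diamminebromo(1,10-phenanthroline)(triphenylphosphine)titanium(III) fluoride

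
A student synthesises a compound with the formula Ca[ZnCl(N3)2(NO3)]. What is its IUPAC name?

calcium diazidochloronitratozincate(II)

The 1 calcium counter-ion carries a total charge of +2, so each complex ion is 2−.
Ligand charges: 2×azido (-1 each), 1×chloro (-1 each), 1×nitrato (-1 each); total -4. So Zn + (-4) = 2−, giving Zn = +2.
The complex ion is anionic, so zinc takes the -ate form zincate(II).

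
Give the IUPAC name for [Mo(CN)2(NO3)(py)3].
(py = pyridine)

There is no counter-ion, so the complex is neutral overall.
Ligand charges: 2×cyano (-1 each), 3×pyridine (neutral), 1×nitrato (-1 each); total -3. So Mo + (-3) = 0, giving Mo = +3.
Ligands are named alphabetically: cyano before nitrato before pyridine.

dicyanonitratotris(pyridine)molybdenum(III)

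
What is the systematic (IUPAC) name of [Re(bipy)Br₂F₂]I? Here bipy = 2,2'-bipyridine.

(2,2'-bipyridine)dibromodifluororhenium(V) iodide

The 1 iodide counter-ion carries a total charge of -1, so each complex ion is 1+.
Ligand charges: 1×2,2'-bipyridine (neutral), 2×fluoro (-1 each), 2×bromo (-1 each); total -4. So Re + (-4) = 1+, giving Re = +5.
Ligands are named alphabetically: bipyridine before bromo before fluoro.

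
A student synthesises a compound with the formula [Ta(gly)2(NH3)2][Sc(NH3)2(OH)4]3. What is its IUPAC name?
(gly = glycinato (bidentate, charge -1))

Both ions are complex: the cation is named first with the plain metal name, the anion second with the -ate form; each ion's ligands are alphabetised independently.
Scandium is always +3 in its complexes; the anion's ligand charges sum to -4, so the complex anion is 1−.
With 3 anions per cation, the cation must be 3×1 = 3+.
Cation: ligand charges sum to -2; for the ion to be 3+, Ta = +5.

diamminebis(glycinato)tantalum(V) diamminetetrahydroxoscandate(III)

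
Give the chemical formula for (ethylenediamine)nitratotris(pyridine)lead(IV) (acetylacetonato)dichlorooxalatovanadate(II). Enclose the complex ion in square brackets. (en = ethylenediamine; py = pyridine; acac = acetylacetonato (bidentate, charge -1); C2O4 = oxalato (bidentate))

Cation [Pb…]: ligand charges -1, Pb(IV) ⇒ ion charge 3+.
Anion [V…]: ligand charges -5, V(II) ⇒ ion charge 3−.
One 3+ cation balances one 3− anion.

[Pb(en)(NO3)(py)3][V(acac)(C2O4)Cl2]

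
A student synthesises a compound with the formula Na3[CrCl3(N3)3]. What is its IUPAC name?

The 3 sodium counter-ions carry a total charge of +3, so each complex ion is 3−.
Ligand charges: 3×chloro (-1 each), 3×azido (-1 each); total -6. So Cr + (-6) = 3−, giving Cr = +3.
The complex ion is anionic, so chromium takes the -ate form chromate(III).

sodium triazidotrichlorochromate(III)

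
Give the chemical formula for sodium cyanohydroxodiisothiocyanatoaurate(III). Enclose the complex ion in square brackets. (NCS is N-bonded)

Ligands: 2 isothiocyanato (NCS, -1), 1 cyano (CN, -1), 1 hydroxo (OH, -1). Ligand charge sum = -4.
With Au in oxidation state +3, the complex ion is [Au...]^1−.
Charge balance with sodium (+1) requires 1 complex ion per 1 sodium.

Na[Au(CN)(NCS)2(OH)]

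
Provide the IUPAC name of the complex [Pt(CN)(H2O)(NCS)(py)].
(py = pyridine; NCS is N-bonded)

There is no counter-ion, so the complex is neutral overall.
Ligand charges: 1×pyridine (neutral), 1×isothiocyanato (-1 each), 1×aqua (neutral), 1×cyano (-1 each); total -2. So Pt + (-2) = 0, giving Pt = +2.
Ligands are named alphabetically: aqua before cyano before isothiocyanato before pyridine.

aquacyanoisothiocyanato(pyridine)platinum(II)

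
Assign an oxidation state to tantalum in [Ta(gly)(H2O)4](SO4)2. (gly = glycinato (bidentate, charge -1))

2 sulfate outside the brackets (-2 each) → the complex ion is 4+.
Ligand charges: 4×H2O neutral; 1×gly = -1; sum -1.
Ta + (-1) = 4+ ⇒ Ta is +5.

+5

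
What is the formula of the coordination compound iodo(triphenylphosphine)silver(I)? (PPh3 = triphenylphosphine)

Ligands: 1 triphenylphosphine (PPh3, neutral), 1 iodo (I, -1). Ligand charge sum = -1.
With Ag in oxidation state +1, the complex ion is [Ag...].

[AgI(PPh3)]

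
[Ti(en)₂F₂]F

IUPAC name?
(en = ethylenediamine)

The 1 fluoride counter-ion carries a total charge of -1, so each complex ion is 1+.
Ligand charges: 2×fluoro (-1 each), 2×ethylenediamine (neutral); total -2. So Ti + (-2) = 1+, giving Ti = +3.
Ligands are named alphabetically: ethylenediamine before fluoro.

bis(ethylenediamine)difluorotitanium(III) fluoride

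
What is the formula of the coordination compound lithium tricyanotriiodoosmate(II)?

Ligands: 3 iodo (I, -1), 3 cyano (CN, -1). Ligand charge sum = -6.
Charge balance with lithium (+1) requires 1 complex ion per 4 lithium.

Li4[Os(CN)3I3]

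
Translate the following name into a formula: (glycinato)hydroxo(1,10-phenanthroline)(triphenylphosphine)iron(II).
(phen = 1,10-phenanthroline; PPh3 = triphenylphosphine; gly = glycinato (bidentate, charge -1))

[Fe(gly)(OH)(phen)(PPh3)]

Ligands: 1 hydroxo (OH, -1), 1 1,10-phenanthroline (phen, neutral), 1 triphenylphosphine (PPh3, neutral), 1 glycinato (gly, -1). Ligand charge sum = -2.
With Fe in oxidation state +2, the complex ion is [Fe...].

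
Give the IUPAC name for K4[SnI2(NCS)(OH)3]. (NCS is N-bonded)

The 4 potassium counter-ions carry a total charge of +4, so each complex ion is 4−.
Ligand charges: 1×isothiocyanato (-1 each), 3×hydroxo (-1 each), 2×iodo (-1 each); total -6. So Sn + (-6) = 4−, giving Sn = +2.
Ligands are named alphabetically: hydroxo before iodo before isothiocyanato.
The complex ion is anionic, so tin takes the -ate form stannate(II).

potassium trihydroxodiiodoisothiocyanatostannate(II)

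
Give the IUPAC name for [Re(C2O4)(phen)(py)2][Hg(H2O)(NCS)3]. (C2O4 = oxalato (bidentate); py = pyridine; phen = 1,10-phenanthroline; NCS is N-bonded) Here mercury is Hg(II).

oxalato(1,10-phenanthroline)bis(pyridine)rhenium(III) aquatriisothiocyanatomercurate(II)

Hg is given as +2; the anion's ligand charges sum to -3, so the complex anion is 1−.
A 1:1 salt means the cation carries the equal and opposite charge, 1+.
Cation: ligand charges sum to -2; for the ion to be 1+, Re = +3.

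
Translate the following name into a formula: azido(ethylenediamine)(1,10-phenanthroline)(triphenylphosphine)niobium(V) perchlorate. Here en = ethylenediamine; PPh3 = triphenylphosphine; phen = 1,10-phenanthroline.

Ligands: 1 ethylenediamine (en, neutral), 1 triphenylphosphine (PPh3, neutral), 1 1,10-phenanthroline (phen, neutral), 1 azido (N3, -1). Ligand charge sum = -1.
With Nb in oxidation state +5, the complex ion is [Nb...]^4+.
Charge balance with perchlorate (-1) requires 1 complex ion per 4 perchlorate.

[Nb(en)(N3)(phen)(PPh3)](ClO4)4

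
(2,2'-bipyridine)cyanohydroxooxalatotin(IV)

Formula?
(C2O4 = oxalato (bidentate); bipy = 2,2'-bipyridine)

Ligands: 1 hydroxo (OH, -1), 1 oxalato (C2O4, -2), 1 2,2'-bipyridine (bipy, neutral), 1 cyano (CN, -1). Ligand charge sum = -4.
With Sn in oxidation state +4, the complex ion is [Sn...].

[Sn(bipy)(C2O4)(CN)(OH)]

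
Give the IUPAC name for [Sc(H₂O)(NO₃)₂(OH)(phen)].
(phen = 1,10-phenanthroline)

aquahydroxodinitrato(1,10-phenanthroline)scandium(III)

There is no counter-ion, so the complex is neutral overall.
Ligand charges: 1×1,10-phenanthroline (neutral), 2×nitrato (-1 each), 1×hydroxo (-1 each), 1×aqua (neutral); total -3. So Sc + (-3) = 0, giving Sc = +3.
Ligands are named alphabetically: aqua before hydroxo before nitrato before phenanthroline.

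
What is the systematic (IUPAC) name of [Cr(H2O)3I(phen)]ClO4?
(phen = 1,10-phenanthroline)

triaquaiodo(1,10-phenanthroline)chromium(II) perchlorate

The 1 perchlorate counter-ion carries a total charge of -1, so each complex ion is 1+.
Ligand charges: 1×iodo (-1 each), 3×aqua (neutral), 1×1,10-phenanthroline (neutral); total -1. So Cr + (-1) = 1+, giving Cr = +2.
Ligands are named alphabetically: aqua before iodo before phenanthroline.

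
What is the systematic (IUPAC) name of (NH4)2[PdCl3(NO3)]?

The 2 ammonium counter-ions carry a total charge of +2, so each complex ion is 2−.
Ligand charges: 1×nitrato (-1 each), 3×chloro (-1 each); total -4. So Pd + (-4) = 2−, giving Pd = +2.
The complex ion is anionic, so palladium takes the -ate form palladate(II).

ammonium trichloronitratopalladate(II)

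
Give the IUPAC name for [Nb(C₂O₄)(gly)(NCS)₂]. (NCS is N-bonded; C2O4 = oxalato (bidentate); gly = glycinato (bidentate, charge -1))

(glycinato)diisothiocyanatooxalatoniobium(V)

There is no counter-ion, so the complex is neutral overall.
Ligand charges: 2×isothiocyanato (-1 each), 1×oxalato (-2 each), 1×glycinato (-1 each); total -5. So Nb + (-5) = 0, giving Nb = +5.
Ligands are named alphabetically: glycinato before isothiocyanato before oxalato.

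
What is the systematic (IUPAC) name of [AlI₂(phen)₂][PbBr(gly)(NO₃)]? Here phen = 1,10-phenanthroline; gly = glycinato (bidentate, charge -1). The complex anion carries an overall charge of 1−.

diiodobis(1,10-phenanthroline)aluminium(III) bromo(glycinato)nitratoplumbate(II)

Both ions are complex: the cation is named first with the plain metal name, the anion second with the -ate form; each ion's ligands are alphabetised independently.
The complex anion is given as 1−; its ligand charges sum to -3, so Pb = +2.
A 1:1 salt means the cation carries the equal and opposite charge, 1+.
Cation: ligand charges sum to -2; for the ion to be 1+, Al = +3.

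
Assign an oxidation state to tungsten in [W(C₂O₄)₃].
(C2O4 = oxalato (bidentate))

No counter-ion: the bracketed complex is neutral.
Ligand charges: 3×C2O4 = -6; sum -6.
W + (-6) = 0 ⇒ W is +6.

+6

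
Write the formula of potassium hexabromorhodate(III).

Ligands: 6 bromo (Br, -1). Ligand charge sum = -6.
Charge balance with potassium (+1) requires 1 complex ion per 3 potassium.

K3[RhBr6]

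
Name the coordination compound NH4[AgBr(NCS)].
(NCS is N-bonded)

The 1 ammonium counter-ion carries a total charge of +1, so each complex ion is 1−.
Ligand charges: 1×bromo (-1 each), 1×isothiocyanato (-1 each); total -2. So Ag + (-2) = 1−, giving Ag = +1.
Ligands are named alphabetically: bromo before isothiocyanato.
The complex ion is anionic, so silver takes the -ate form argentate(I).

ammonium bromoisothiocyanatoargentate(I)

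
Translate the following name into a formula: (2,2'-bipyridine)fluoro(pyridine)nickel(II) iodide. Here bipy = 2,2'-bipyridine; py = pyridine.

[Ni(bipy)F(py)]I

Ligands: 1 2,2'-bipyridine (bipy, neutral), 1 fluoro (F, -1), 1 pyridine (py, neutral). Ligand charge sum = -1.
With Ni in oxidation state +2, the complex ion is [Ni...]^1+.
Charge balance with iodide (-1) requires 1 complex ion per 1 iodide.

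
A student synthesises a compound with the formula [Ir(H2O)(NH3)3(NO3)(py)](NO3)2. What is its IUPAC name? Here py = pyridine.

The 2 nitrate counter-ions carry a total charge of -2, so each complex ion is 2+.
Ligand charges: 1×nitrato (-1 each), 3×ammine (neutral), 1×pyridine (neutral), 1×aqua (neutral); total -1. So Ir + (-1) = 2+, giving Ir = +3.
Ligands are named alphabetically: ammine before aqua before nitrato before pyridine.

triammineaquanitrato(pyridine)iridium(III) nitrate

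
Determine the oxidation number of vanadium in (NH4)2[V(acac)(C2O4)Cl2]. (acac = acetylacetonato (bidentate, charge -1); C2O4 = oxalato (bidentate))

2 ammonium outside the brackets (+1 each) → the complex ion is 2−.
Ligand charges: 1×acac = -1; 2×Cl = -2; 1×C2O4 = -2; sum -5.
V + (-5) = 2− ⇒ V is +3.

+3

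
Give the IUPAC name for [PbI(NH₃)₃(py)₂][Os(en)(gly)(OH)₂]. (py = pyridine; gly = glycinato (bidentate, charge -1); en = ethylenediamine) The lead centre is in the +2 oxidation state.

Pb is given as +2; the cation's ligand charges sum to -1, so the complex cation is 1+.
A 1:1 salt means the anion carries the equal and opposite charge, 1−.
Anion: ligand charges sum to -3; for the ion to be 1−, Os = +2.

triammineiodobis(pyridine)lead(II) (ethylenediamine)(glycinato)dihydroxoosmate(II)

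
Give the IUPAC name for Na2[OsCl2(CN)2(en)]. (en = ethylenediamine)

sodium dichlorodicyano(ethylenediamine)osmate(II)

The 2 sodium counter-ions carry a total charge of +2, so each complex ion is 2−.
Ligand charges: 1×ethylenediamine (neutral), 2×chloro (-1 each), 2×cyano (-1 each); total -4. So Os + (-4) = 2−, giving Os = +2.
The complex ion is anionic, so osmium takes the -ate form osmate(II).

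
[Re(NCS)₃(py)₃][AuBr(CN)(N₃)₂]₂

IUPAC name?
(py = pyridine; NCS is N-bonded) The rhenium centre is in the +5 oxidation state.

Re is given as +5; the cation's ligand charges sum to -3, so the complex cation is 2+.
With 2 anions per cation, each anion must be 2/2 = 1−.
Anion: ligand charges sum to -4; for the ion to be 1−, Au = +3.

triisothiocyanatotris(pyridine)rhenium(V) diazidobromocyanoaurate(III)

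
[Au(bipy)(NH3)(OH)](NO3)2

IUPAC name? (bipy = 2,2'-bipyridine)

The 2 nitrate counter-ions carry a total charge of -2, so each complex ion is 2+.
Ligand charges: 1×ammine (neutral), 1×2,2'-bipyridine (neutral), 1×hydroxo (-1 each); total -1. So Au + (-1) = 2+, giving Au = +3.
Ligands are named alphabetically: ammine before bipyridine before hydroxo.

ammine(2,2'-bipyridine)hydroxogold(III) nitrate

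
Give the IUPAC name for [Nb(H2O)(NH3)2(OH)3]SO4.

The 1 sulfate counter-ion carries a total charge of -2, so each complex ion is 2+.
Ligand charges: 1×aqua (neutral), 2×ammine (neutral), 3×hydroxo (-1 each); total -3. So Nb + (-3) = 2+, giving Nb = +5.
Ligands are named alphabetically: ammine before aqua before hydroxo.

diammineaquatrihydroxoniobium(V) sulfate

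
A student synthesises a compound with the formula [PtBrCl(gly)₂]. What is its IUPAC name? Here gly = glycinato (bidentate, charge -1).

bromochlorobis(glycinato)platinum(IV)

There is no counter-ion, so the complex is neutral overall.
Ligand charges: 1×bromo (-1 each), 2×glycinato (-1 each), 1×chloro (-1 each); total -4. So Pt + (-4) = 0, giving Pt = +4.
Ligands are named alphabetically: bromo before chloro before glycinato.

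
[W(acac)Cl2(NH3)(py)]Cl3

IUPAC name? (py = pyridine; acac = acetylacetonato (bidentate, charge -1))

(acetylacetonato)amminedichloro(pyridine)tungsten(VI) chloride

The 3 chloride counter-ions carry a total charge of -3, so each complex ion is 3+.
Ligand charges: 1×pyridine (neutral), 1×acetylacetonato (-1 each), 1×ammine (neutral), 2×chloro (-1 each); total -3. So W + (-3) = 3+, giving W = +6.
Ligands are named alphabetically: acetylacetonato before ammine before chloro before pyridine.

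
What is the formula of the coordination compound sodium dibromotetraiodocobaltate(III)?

Ligands: 2 bromo (Br, -1), 4 iodo (I, -1). Ligand charge sum = -6.
With Co in oxidation state +3, the complex ion is [Co...]^3−.
Charge balance with sodium (+1) requires 1 complex ion per 3 sodium.

Na3[CoBr2I4]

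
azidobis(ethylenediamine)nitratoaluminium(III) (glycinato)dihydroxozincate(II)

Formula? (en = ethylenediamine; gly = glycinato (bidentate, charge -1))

[Al(en)2(N3)(NO3)][Zn(gly)(OH)2]

Cation [Al…]: ligand charges -2, Al(III) ⇒ ion charge 1+.
Anion [Zn…]: ligand charges -3, Zn(II) ⇒ ion charge 1−.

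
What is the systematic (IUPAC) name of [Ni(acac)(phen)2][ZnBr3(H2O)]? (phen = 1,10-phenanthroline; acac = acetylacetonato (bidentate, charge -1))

(acetylacetonato)bis(1,10-phenanthroline)nickel(II) aquatribromozincate(II)

Both ions are complex: the cation is named first with the plain metal name, the anion second with the -ate form; each ion's ligands are alphabetised independently.
Zinc is always +2 in its complexes; the anion's ligand charges sum to -3, so the complex anion is 1−.
A 1:1 salt means the cation carries the equal and opposite charge, 1+.
Cation: ligand charges sum to -1; for the ion to be 1+, Ni = +2.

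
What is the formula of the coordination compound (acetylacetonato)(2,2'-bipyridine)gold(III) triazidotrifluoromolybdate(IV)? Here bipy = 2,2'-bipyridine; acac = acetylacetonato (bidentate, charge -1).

[Au(acac)(bipy)][MoF3(N3)3]

Cation [Au…]: ligand charges -1, Au(III) ⇒ ion charge 2+.
Anion [Mo…]: ligand charges -6, Mo(IV) ⇒ ion charge 2−.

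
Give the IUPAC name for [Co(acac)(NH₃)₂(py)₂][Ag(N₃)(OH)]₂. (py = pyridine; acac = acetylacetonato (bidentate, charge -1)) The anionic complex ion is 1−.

Both ions are complex: the cation is named first with the plain metal name, the anion second with the -ate form; each ion's ligands are alphabetised independently.
The complex anion is given as 1−; its ligand charges sum to -2, so Ag = +1.
With 2 anions per cation, the cation must be 2×1 = 2+.
Cation: ligand charges sum to -1; for the ion to be 2+, Co = +3.

(acetylacetonato)diamminebis(pyridine)cobalt(III) azidohydroxoargentate(I)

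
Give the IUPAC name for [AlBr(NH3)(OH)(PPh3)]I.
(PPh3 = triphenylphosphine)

amminebromohydroxo(triphenylphosphine)aluminium(III) iodide

The 1 iodide counter-ion carries a total charge of -1, so each complex ion is 1+.
Ligand charges: 1×bromo (-1 each), 1×hydroxo (-1 each), 1×ammine (neutral), 1×triphenylphosphine (neutral); total -2. So Al + (-2) = 1+, giving Al = +3.
Ligands are named alphabetically: ammine before bromo before hydroxo before triphenylphosphine.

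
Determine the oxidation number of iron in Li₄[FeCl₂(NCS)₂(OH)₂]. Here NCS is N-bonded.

+2

4 lithium outside the brackets (+1 each) → the complex ion is 4−.
Ligand charges: 2×NCS = -2; 2×Cl = -2; 2×OH = -2; sum -6.
Fe + (-6) = 4− ⇒ Fe is +2.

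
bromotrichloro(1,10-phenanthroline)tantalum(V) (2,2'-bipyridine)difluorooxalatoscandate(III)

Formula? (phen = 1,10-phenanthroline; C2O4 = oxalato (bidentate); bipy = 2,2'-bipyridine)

[TaBrCl3(phen)][Sc(bipy)(C2O4)F2]

Cation [Ta…]: ligand charges -4, Ta(V) ⇒ ion charge 1+.
Anion [Sc…]: ligand charges -4, Sc(III) ⇒ ion charge 1−.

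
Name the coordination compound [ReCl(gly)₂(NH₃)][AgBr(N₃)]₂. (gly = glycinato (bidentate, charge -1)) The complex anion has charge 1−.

Both ions are complex: the cation is named first with the plain metal name, the anion second with the -ate form; each ion's ligands are alphabetised independently.
The complex anion is given as 1−; its ligand charges sum to -2, so Ag = +1.
With 2 anions per cation, the cation must be 2×1 = 2+.
Cation: ligand charges sum to -3; for the ion to be 2+, Re = +5.

amminechlorobis(glycinato)rhenium(V) azidobromoargentate(I)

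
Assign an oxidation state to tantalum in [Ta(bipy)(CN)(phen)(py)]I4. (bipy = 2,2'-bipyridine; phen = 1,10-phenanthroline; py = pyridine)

4 iodide outside the brackets (-1 each) → the complex ion is 4+.
Ligand charges: 1×bipy neutral; 1×phen neutral; 1×py neutral; 1×CN = -1; sum -1.
Ta + (-1) = 4+ ⇒ Ta is +5.

+5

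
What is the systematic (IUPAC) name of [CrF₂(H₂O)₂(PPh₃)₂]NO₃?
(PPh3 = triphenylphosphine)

The 1 nitrate counter-ion carries a total charge of -1, so each complex ion is 1+.
Ligand charges: 2×triphenylphosphine (neutral), 2×aqua (neutral), 2×fluoro (-1 each); total -2. So Cr + (-2) = 1+, giving Cr = +3.
Ligands are named alphabetically: aqua before fluoro before triphenylphosphine.

diaquadifluorobis(triphenylphosphine)chromium(III) nitrate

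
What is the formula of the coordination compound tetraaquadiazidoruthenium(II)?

Ligands: 2 azido (N3, -1), 4 aqua (H2O, neutral). Ligand charge sum = -2.
With Ru in oxidation state +2, the complex ion is [Ru...].

[Ru(H2O)4(N3)2]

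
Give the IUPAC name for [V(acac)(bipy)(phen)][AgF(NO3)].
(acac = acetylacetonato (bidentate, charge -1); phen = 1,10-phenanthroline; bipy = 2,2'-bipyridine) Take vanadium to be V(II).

(acetylacetonato)(2,2'-bipyridine)(1,10-phenanthroline)vanadium(II) fluoronitratoargentate(I)

V is given as +2; the cation's ligand charges sum to -1, so the complex cation is 1+.
A 1:1 salt means the anion carries the equal and opposite charge, 1−.
Anion: ligand charges sum to -2; for the ion to be 1−, Ag = +1.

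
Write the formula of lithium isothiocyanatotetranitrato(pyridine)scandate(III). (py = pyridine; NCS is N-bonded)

Li2[Sc(NCS)(NO3)4(py)]

Ligands: 1 pyridine (py, neutral), 4 nitrato (NO3, -1), 1 isothiocyanato (NCS, -1). Ligand charge sum = -5.
With Sc in oxidation state +3, the complex ion is [Sc...]^2−.
Charge balance with lithium (+1) requires 1 complex ion per 2 lithium.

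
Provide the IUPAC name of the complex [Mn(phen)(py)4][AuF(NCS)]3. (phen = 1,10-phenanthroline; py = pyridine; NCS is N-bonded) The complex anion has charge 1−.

Both ions are complex: the cation is named first with the plain metal name, the anion second with the -ate form; each ion's ligands are alphabetised independently.
The complex anion is given as 1−; its ligand charges sum to -2, so Au = +1.
With 3 anions per cation, the cation must be 3×1 = 3+.
Cation: ligand charges sum to 0; for the ion to be 3+, Mn = +3.

(1,10-phenanthroline)tetrakis(pyridine)manganese(III) fluoroisothiocyanatoaurate(I)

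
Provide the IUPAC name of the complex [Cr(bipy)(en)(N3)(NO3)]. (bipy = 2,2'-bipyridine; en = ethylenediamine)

There is no counter-ion, so the complex is neutral overall.
Ligand charges: 1×2,2'-bipyridine (neutral), 1×azido (-1 each), 1×ethylenediamine (neutral), 1×nitrato (-1 each); total -2. So Cr + (-2) = 0, giving Cr = +2.
Ligands are named alphabetically: azido before bipyridine before ethylenediamine before nitrato.

azido(2,2'-bipyridine)(ethylenediamine)nitratochromium(II)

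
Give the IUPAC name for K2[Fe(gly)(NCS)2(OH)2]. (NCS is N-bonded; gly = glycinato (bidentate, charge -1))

potassium (glycinato)dihydroxodiisothiocyanatoferrate(III)

The 2 potassium counter-ions carry a total charge of +2, so each complex ion is 2−.
Ligand charges: 2×hydroxo (-1 each), 2×isothiocyanato (-1 each), 1×glycinato (-1 each); total -5. So Fe + (-5) = 2−, giving Fe = +3.
Ligands are named alphabetically: glycinato before hydroxo before isothiocyanato.
The complex ion is anionic, so iron takes the -ate form ferrate(III).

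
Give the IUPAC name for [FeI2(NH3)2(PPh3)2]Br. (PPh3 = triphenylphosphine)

The 1 bromide counter-ion carries a total charge of -1, so each complex ion is 1+.
Ligand charges: 2×ammine (neutral), 2×iodo (-1 each), 2×triphenylphosphine (neutral); total -2. So Fe + (-2) = 1+, giving Fe = +3.
Ligands are named alphabetically: ammine before iodo before triphenylphosphine.

diamminediiodobis(triphenylphosphine)iron(III) bromide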